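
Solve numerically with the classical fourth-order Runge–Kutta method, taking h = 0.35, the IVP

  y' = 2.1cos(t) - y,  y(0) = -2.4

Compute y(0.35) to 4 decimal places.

RK4: k1 = f(t_n, y_n); k2 = f(t_n + h/2, y_n + (h/2)·k1); k3 = f(t_n + h/2, y_n + (h/2)·k2); k4 = f(t_n + h, y_n + h·k3); y_{n+1} = y_n + (h/6)·(k1 + 2k2 + 2k3 + k4).
t=0.000000, y=-2.400000:
  k1 = f(0.000000, -2.400000) = 4.500000
  k2 = f(0.175000, -1.612500) = 3.680426
  k3 = f(0.175000, -1.755925) = 3.823851
  k4 = f(0.350000, -1.061652) = 3.034335
  y ← -2.400000 + (0.35/6)·(k1 + 2k2 + 2k3 + k4) = -1.084998
y(0.35) ≈ -1.0850

-1.0850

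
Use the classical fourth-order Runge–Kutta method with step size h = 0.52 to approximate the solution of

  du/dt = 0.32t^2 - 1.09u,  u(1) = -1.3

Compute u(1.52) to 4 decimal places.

-0.5256

RK4: k1 = f(t_n, u_n); k2 = f(t_n + h/2, u_n + (h/2)·k1); k3 = f(t_n + h/2, u_n + (h/2)·k2); k4 = f(t_n + h, u_n + h·k3); u_{n+1} = u_n + (h/6)·(k1 + 2k2 + 2k3 + k4).
t=1.000000, u=-1.300000:
  k1 = f(1.000000, -1.300000) = 1.737000
  k2 = f(1.260000, -0.848380) = 1.432766
  k3 = f(1.260000, -0.927481) = 1.518986
  k4 = f(1.520000, -0.510127) = 1.295367
  u ← -1.300000 + (0.52/6)·(k1 + 2k2 + 2k3 + k4) = -0.525558
u(1.52) ≈ -0.5256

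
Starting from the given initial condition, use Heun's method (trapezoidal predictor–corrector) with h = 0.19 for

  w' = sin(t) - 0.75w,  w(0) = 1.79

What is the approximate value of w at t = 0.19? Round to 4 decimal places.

1.5710

Heun: k1 = f(t_n, w_n); k2 = f(t_n + h, w_n + h·k1); w_{n+1} = w_n + (h/2)·(k1 + k2).
t=0.000000, w=1.790000:
  k1 = f(0.000000, 1.790000) = -1.342500
  k2 = f(0.190000, 1.534925) = -0.962335
  w ← 1.790000 + (0.19/2)·(-1.342500 + (-0.962335)) = 1.571041
w(0.19) ≈ 1.5710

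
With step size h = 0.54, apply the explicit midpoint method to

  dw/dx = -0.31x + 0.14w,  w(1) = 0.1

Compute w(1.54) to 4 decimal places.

Midpoint: k1 = f(x_n, w_n); k2 = f(x_n + h/2, w_n + (h/2)·k1); w_{n+1} = w_n + h·k2.
x=1.000000, w=0.100000:
  k1 = f(1.000000, 0.100000) = -0.296000
  k2 = f(1.270000, 0.020080) = -0.390889
  w ← 0.100000 + 0.54·(-0.390889) = -0.111080
w(1.54) ≈ -0.1111

-0.1111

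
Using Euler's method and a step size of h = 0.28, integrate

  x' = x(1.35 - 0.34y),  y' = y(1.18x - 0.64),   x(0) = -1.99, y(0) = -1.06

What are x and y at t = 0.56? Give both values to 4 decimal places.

-4.1040, 0.0262

Euler on (x,y): x_{n+1} = x_n + h·x', y_{n+1} = y_n + h·y'.
0.000000: (-1.990000, -1.060000); f=(-3.403696, 3.167492) → (-2.943035, -0.173102)
0.280000: (-2.943035, -0.173102); f=(-4.146309, 0.711932) → (-4.104001, 0.026239)
(x(0.56), y(0.56)) ≈ (-4.1040, 0.0262)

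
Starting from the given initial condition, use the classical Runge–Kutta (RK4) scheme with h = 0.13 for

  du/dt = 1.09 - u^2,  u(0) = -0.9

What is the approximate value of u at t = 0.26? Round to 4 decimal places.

RK4: k1 = f(t_n, u_n); k2 = f(t_n + h/2, u_n + (h/2)·k1); k3 = f(t_n + h/2, u_n + (h/2)·k2); k4 = f(t_n + h, u_n + h·k3); u_{n+1} = u_n + (h/6)·(k1 + 2k2 + 2k3 + k4).
t=0.000000, u=-0.900000:
  k1 = f(0.000000, -0.900000) = 0.280000
  k2 = f(0.065000, -0.881800) = 0.312429
  k3 = f(0.065000, -0.879692) = 0.316142
  k4 = f(0.130000, -0.858902) = 0.352288
  u ← -0.900000 + (0.13/6)·(k1 + 2k2 + 2k3 + k4) = -0.859062
t=0.130000, u=-0.859062:
  k1 = f(0.130000, -0.859062) = 0.352012
  k2 = f(0.195000, -0.836182) = 0.390800
  k3 = f(0.195000, -0.833660) = 0.395010
  k4 = f(0.260000, -0.807711) = 0.437603
  u ← -0.859062 + (0.13/6)·(k1 + 2k2 + 2k3 + k4) = -0.807902
u(0.26) ≈ -0.8079

-0.8079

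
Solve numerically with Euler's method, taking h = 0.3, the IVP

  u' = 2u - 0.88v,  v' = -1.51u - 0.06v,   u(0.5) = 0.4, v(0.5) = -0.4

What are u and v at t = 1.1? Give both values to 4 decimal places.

1.3445, -0.9014

Euler on (u,v): u_{n+1} = u_n + h·u', v_{n+1} = v_n + h·v'.
0.500000: (0.400000, -0.400000); f=(1.152000, -0.580000) → (0.745600, -0.574000)
0.800000: (0.745600, -0.574000); f=(1.996320, -1.091416) → (1.344496, -0.901425)
(u(1.1), v(1.1)) ≈ (1.3445, -0.9014)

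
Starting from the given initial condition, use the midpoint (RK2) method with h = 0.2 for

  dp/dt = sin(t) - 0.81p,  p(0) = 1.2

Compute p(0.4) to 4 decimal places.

0.9422

Midpoint: k1 = f(t_n, p_n); k2 = f(t_n + h/2, p_n + (h/2)·k1); p_{n+1} = p_n + h·k2.
t=0.000000, p=1.200000:
  k1 = f(0.000000, 1.200000) = -0.972000
  k2 = f(0.100000, 1.102800) = -0.793435
  p ← 1.200000 + 0.2·(-0.793435) = 1.041313
t=0.200000, p=1.041313:
  k1 = f(0.200000, 1.041313) = -0.644794
  k2 = f(0.300000, 0.976834) = -0.495715
  p ← 1.041313 + 0.2·(-0.495715) = 0.942170
p(0.4) ≈ 0.9422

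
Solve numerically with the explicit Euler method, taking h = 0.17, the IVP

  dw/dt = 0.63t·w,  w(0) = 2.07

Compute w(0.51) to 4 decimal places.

Euler: w_{n+1} = w_n + h·f(t_n, w_n).
t=0.000000, w=2.070000: f=0.000000 → w ← 2.070000 + 0.17·0.000000 = 2.070000
t=0.170000, w=2.070000: f=0.221697 → w ← 2.070000 + 0.17·0.221697 = 2.107688
t=0.340000, w=2.107688: f=0.451467 → w ← 2.107688 + 0.17·0.451467 = 2.184438
w(0.51) ≈ 2.1844

2.1844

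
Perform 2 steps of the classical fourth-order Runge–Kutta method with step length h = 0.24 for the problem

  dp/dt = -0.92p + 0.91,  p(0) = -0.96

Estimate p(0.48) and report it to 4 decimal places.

RK4: k1 = f(t_n, p_n); k2 = f(t_n + h/2, p_n + (h/2)·k1); k3 = f(t_n + h/2, p_n + (h/2)·k2); k4 = f(t_n + h, p_n + h·k3); p_{n+1} = p_n + (h/6)·(k1 + 2k2 + 2k3 + k4).
t=0.000000, p=-0.960000:
  k1 = f(0.000000, -0.960000) = 1.793200
  k2 = f(0.120000, -0.744816) = 1.595231
  k3 = f(0.120000, -0.768572) = 1.617087
  k4 = f(0.240000, -0.571899) = 1.436147
  p ← -0.960000 + (0.24/6)·(k1 + 2k2 + 2k3 + k4) = -0.573841
t=0.240000, p=-0.573841:
  k1 = f(0.240000, -0.573841) = 1.437933
  k2 = f(0.360000, -0.401289) = 1.279186
  k3 = f(0.360000, -0.420338) = 1.296711
  k4 = f(0.480000, -0.262630) = 1.151620
  p ← -0.573841 + (0.24/6)·(k1 + 2k2 + 2k3 + k4) = -0.264187
p(0.48) ≈ -0.2642

-0.2642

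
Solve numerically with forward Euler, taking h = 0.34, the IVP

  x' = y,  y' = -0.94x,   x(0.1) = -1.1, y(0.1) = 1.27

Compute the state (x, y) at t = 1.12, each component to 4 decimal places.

0.5071, 1.8725

Euler on (x,y): x_{n+1} = x_n + h·x', y_{n+1} = y_n + h·y'.
0.100000: (-1.100000, 1.270000); f=(1.270000, 1.034000) → (-0.668200, 1.621560)
0.440000: (-0.668200, 1.621560); f=(1.621560, 0.628108) → (-0.116870, 1.835117)
0.780000: (-0.116870, 1.835117); f=(1.835117, 0.109857) → (0.507070, 1.872468)
(x(1.12), y(1.12)) ≈ (0.5071, 1.8725)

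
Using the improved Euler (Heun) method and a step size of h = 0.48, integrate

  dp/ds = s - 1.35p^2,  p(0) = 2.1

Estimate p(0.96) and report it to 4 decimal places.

0.7136

Heun: k1 = f(s_n, p_n); k2 = f(s_n + h, p_n + h·k1); p_{n+1} = p_n + (h/2)·(k1 + k2).
s=0.000000, p=2.100000:
  k1 = f(0.000000, 2.100000) = -5.953500
  k2 = f(0.480000, -0.757680) = -0.295007
  p ← 2.100000 + (0.48/2)·(-5.953500 + (-0.295007)) = 0.600358
s=0.480000, p=0.600358:
  k1 = f(0.480000, 0.600358) = -0.006581
  k2 = f(0.960000, 0.597200) = 0.478526
  p ← 0.600358 + (0.48/2)·(-0.006581 + 0.478526) = 0.713625
p(0.96) ≈ 0.7136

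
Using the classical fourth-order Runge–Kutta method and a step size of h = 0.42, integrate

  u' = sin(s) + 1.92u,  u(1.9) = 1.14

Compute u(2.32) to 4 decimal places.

3.1075

RK4: k1 = f(s_n, u_n); k2 = f(s_n + h/2, u_n + (h/2)·k1); k3 = f(s_n + h/2, u_n + (h/2)·k2); k4 = f(s_n + h, u_n + h·k3); u_{n+1} = u_n + (h/6)·(k1 + 2k2 + 2k3 + k4).
s=1.900000, u=1.140000:
  k1 = f(1.900000, 1.140000) = 3.135100
  k2 = f(2.110000, 1.798371) = 4.310990
  k3 = f(2.110000, 2.045308) = 4.785109
  k4 = f(2.320000, 3.149746) = 6.779743
  u ← 1.140000 + (0.42/6)·(k1 + 2k2 + 2k3 + k4) = 3.107493
u(2.32) ≈ 3.1075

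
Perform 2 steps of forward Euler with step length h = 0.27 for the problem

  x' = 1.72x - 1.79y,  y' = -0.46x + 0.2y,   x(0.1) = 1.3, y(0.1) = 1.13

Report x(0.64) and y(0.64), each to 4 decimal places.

Euler on (x,y): x_{n+1} = x_n + h·x', y_{n+1} = y_n + h·y'.
0.100000: (1.300000, 1.130000); f=(0.213300, -0.372000) → (1.357591, 1.029560)
0.370000: (1.357591, 1.029560); f=(0.492144, -0.418580) → (1.490470, 0.916543)
(x(0.64), y(0.64)) ≈ (1.4905, 0.9165)

1.4905, 0.9165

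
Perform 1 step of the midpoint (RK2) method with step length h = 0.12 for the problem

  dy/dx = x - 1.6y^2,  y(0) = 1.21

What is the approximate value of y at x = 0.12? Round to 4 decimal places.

Midpoint: k1 = f(x_n, y_n); k2 = f(x_n + h/2, y_n + (h/2)·k1); y_{n+1} = y_n + h·k2.
x=0.000000, y=1.210000:
  k1 = f(0.000000, 1.210000) = -2.342560
  k2 = f(0.060000, 1.069446) = -1.769945
  y ← 1.210000 + 0.12·(-1.769945) = 0.997607
y(0.12) ≈ 0.9976

0.9976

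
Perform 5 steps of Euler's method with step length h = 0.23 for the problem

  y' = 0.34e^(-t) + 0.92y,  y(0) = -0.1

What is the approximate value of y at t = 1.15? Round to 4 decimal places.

0.1691

Euler: y_{n+1} = y_n + h·f(t_n, y_n).
t=0.000000, y=-0.100000: f=0.248000 → y ← -0.100000 + 0.23·0.248000 = -0.042960
t=0.230000, y=-0.042960: f=0.230618 → y ← -0.042960 + 0.23·0.230618 = 0.010082
t=0.460000, y=0.010082: f=0.223912 → y ← 0.010082 + 0.23·0.223912 = 0.061582
t=0.690000, y=0.061582: f=0.227191 → y ← 0.061582 + 0.23·0.227191 = 0.113836
t=0.920000, y=0.113836: f=0.240226 → y ← 0.113836 + 0.23·0.240226 = 0.169088
y(1.15) ≈ 0.1691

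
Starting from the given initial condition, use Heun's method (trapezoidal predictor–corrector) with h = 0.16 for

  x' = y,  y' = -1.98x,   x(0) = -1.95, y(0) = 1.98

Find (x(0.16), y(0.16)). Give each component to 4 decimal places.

-1.5838, 2.5476

Heun on (x,y): k1 = f(t_n, state_n); k2 = f(t_n + h, state_n + h·k1); state_{n+1} = state_n + (h/2)·(k1 + k2).
0.000000: (-1.950000, 1.980000)
  k1 = (1.980000, 3.861000)
  predictor → (-1.633200, 2.597760)
  k2 = (2.597760, 3.233736)
  → (-1.583779, 2.547579)
(x(0.16), y(0.16)) ≈ (-1.5838, 2.5476)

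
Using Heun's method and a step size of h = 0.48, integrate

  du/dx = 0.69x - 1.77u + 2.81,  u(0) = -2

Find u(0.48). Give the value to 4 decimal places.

Heun: k1 = f(x_n, u_n); k2 = f(x_n + h, u_n + h·k1); u_{n+1} = u_n + (h/2)·(k1 + k2).
x=0.000000, u=-2.000000:
  k1 = f(0.000000, -2.000000) = 6.350000
  k2 = f(0.480000, 1.048000) = 1.286240
  u ← -2.000000 + (0.48/2)·(6.350000 + 1.286240) = -0.167302
u(0.48) ≈ -0.1673

-0.1673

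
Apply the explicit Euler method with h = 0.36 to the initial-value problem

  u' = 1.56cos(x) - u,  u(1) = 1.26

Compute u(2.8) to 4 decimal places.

Euler: u_{n+1} = u_n + h·f(x_n, u_n).
x=1.000000, u=1.260000: f=-0.417128 → u ← 1.260000 + 0.36·(-0.417128) = 1.109834
x=1.360000, u=1.109834: f=-0.783421 → u ← 1.109834 + 0.36·(-0.783421) = 0.827802
x=1.720000, u=0.827802: f=-1.059697 → u ← 0.827802 + 0.36·(-1.059697) = 0.446311
x=2.080000, u=0.446311: f=-1.206783 → u ← 0.446311 + 0.36·(-1.206783) = 0.011869
x=2.440000, u=0.011869: f=-1.203421 → u ← 0.011869 + 0.36·(-1.203421) = -0.421362
u(2.8) ≈ -0.4214

-0.4214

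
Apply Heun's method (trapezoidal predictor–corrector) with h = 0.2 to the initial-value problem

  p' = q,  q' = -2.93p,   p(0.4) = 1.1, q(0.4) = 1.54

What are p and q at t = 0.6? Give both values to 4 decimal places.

Heun on (p,q): k1 = f(t_n, state_n); k2 = f(t_n + h, state_n + h·k1); state_{n+1} = state_n + (h/2)·(k1 + k2).
0.400000: (1.100000, 1.540000)
  k1 = (1.540000, -3.223000)
  predictor → (1.408000, 0.895400)
  k2 = (0.895400, -4.125440)
  → (1.343540, 0.805156)
(p(0.6), q(0.6)) ≈ (1.3435, 0.8052)

1.3435, 0.8052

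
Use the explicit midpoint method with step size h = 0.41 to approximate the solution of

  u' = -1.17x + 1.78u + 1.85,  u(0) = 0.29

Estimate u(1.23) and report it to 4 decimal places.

Midpoint: k1 = f(x_n, u_n); k2 = f(x_n + h/2, u_n + (h/2)·k1); u_{n+1} = u_n + h·k2.
x=0.000000, u=0.290000:
  k1 = f(0.000000, 0.290000) = 2.366200
  k2 = f(0.205000, 0.775071) = 2.989776
  u ← 0.290000 + 0.41·2.989776 = 1.515808
x=0.410000, u=1.515808:
  k1 = f(0.410000, 1.515808) = 4.068439
  k2 = f(0.615000, 2.349838) = 5.313162
  u ← 1.515808 + 0.41·5.313162 = 3.694205
x=0.820000, u=3.694205:
  k1 = f(0.820000, 3.694205) = 7.466285
  k2 = f(1.025000, 5.224793) = 9.950882
  u ← 3.694205 + 0.41·9.950882 = 7.774066
u(1.23) ≈ 7.7741

7.7741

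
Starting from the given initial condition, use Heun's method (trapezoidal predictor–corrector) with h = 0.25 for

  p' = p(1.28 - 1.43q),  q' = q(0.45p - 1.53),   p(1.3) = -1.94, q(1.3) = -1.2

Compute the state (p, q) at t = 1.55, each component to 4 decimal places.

-3.5000, -0.6565

Heun on (p,q): k1 = f(t_n, state_n); k2 = f(t_n + h, state_n + h·k1); state_{n+1} = state_n + (h/2)·(k1 + k2).
1.300000: (-1.940000, -1.200000)
  k1 = (-5.812240, 2.883600)
  predictor → (-3.393060, -0.479100)
  k2 = (-6.667746, 1.464550)
  → (-3.499998, -0.656481)
(p(1.55), q(1.55)) ≈ (-3.5000, -0.6565)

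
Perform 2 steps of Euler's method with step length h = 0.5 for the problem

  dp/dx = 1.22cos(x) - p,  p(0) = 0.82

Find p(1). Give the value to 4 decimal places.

1.0453

Euler: p_{n+1} = p_n + h·f(x_n, p_n).
x=0.000000, p=0.820000: f=0.400000 → p ← 0.820000 + 0.5·0.400000 = 1.020000
x=0.500000, p=1.020000: f=0.050651 → p ← 1.020000 + 0.5·0.050651 = 1.045325
p(1) ≈ 1.0453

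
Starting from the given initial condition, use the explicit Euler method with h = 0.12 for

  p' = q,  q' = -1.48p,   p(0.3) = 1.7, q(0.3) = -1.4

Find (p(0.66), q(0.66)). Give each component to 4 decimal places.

1.0909, -2.2098

Euler on (p,q): p_{n+1} = p_n + h·p', q_{n+1} = q_n + h·q'.
0.300000: (1.700000, -1.400000); f=(-1.400000, -2.516000) → (1.532000, -1.701920)
0.420000: (1.532000, -1.701920); f=(-1.701920, -2.267360) → (1.327770, -1.974003)
0.540000: (1.327770, -1.974003); f=(-1.974003, -1.965099) → (1.090889, -2.209815)
(p(0.66), q(0.66)) ≈ (1.0909, -2.2098)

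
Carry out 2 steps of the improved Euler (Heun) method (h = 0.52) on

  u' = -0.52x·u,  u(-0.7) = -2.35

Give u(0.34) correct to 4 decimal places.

Heun: k1 = f(x_n, u_n); k2 = f(x_n + h, u_n + h·k1); u_{n+1} = u_n + (h/2)·(k1 + k2).
x=-0.700000, u=-2.350000:
  k1 = f(-0.700000, -2.350000) = -0.855400
  k2 = f(-0.180000, -2.794808) = -0.261594
  u ← -2.350000 + (0.52/2)·(-0.855400 + (-0.261594)) = -2.640418
x=-0.180000, u=-2.640418:
  k1 = f(-0.180000, -2.640418) = -0.247143
  k2 = f(0.340000, -2.768933) = 0.489547
  u ← -2.640418 + (0.52/2)·(-0.247143 + 0.489547) = -2.577393
u(0.34) ≈ -2.5774

-2.5774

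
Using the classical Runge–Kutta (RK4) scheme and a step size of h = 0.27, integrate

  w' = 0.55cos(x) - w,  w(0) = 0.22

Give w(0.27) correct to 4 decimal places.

0.2964

RK4: k1 = f(x_n, w_n); k2 = f(x_n + h/2, w_n + (h/2)·k1); k3 = f(x_n + h/2, w_n + (h/2)·k2); k4 = f(x_n + h, w_n + h·k3); w_{n+1} = w_n + (h/6)·(k1 + 2k2 + 2k3 + k4).
x=0.000000, w=0.220000:
  k1 = f(0.000000, 0.220000) = 0.330000
  k2 = f(0.135000, 0.264550) = 0.280446
  k3 = f(0.135000, 0.257860) = 0.287136
  k4 = f(0.270000, 0.297527) = 0.232547
  w ← 0.220000 + (0.27/6)·(k1 + 2k2 + 2k3 + k4) = 0.296397
w(0.27) ≈ 0.2964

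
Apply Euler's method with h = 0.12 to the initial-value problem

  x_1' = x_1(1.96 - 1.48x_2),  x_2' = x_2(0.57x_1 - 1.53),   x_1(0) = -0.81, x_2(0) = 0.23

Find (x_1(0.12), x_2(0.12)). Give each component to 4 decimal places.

Euler on (x_1,x_2): x_1_{n+1} = x_1_n + h·x_1', x_2_{n+1} = x_2_n + h·x_2'.
0.000000: (-0.810000, 0.230000); f=(-1.311876, -0.458091) → (-0.967425, 0.175029)
(x_1(0.12), x_2(0.12)) ≈ (-0.9674, 0.1750)

-0.9674, 0.1750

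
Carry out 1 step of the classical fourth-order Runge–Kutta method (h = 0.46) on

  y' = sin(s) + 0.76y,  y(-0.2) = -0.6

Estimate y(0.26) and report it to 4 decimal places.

RK4: k1 = f(s_n, y_n); k2 = f(s_n + h/2, y_n + (h/2)·k1); k3 = f(s_n + h/2, y_n + (h/2)·k2); k4 = f(s_n + h, y_n + h·k3); y_{n+1} = y_n + (h/6)·(k1 + 2k2 + 2k3 + k4).
s=-0.200000, y=-0.600000:
  k1 = f(-0.200000, -0.600000) = -0.654669
  k2 = f(0.030000, -0.750574) = -0.540441
  k3 = f(0.030000, -0.724301) = -0.520474
  k4 = f(0.260000, -0.839418) = -0.380877
  y ← -0.600000 + (0.46/6)·(k1 + 2k2 + 2k3 + k4) = -0.842065
y(0.26) ≈ -0.8421

-0.8421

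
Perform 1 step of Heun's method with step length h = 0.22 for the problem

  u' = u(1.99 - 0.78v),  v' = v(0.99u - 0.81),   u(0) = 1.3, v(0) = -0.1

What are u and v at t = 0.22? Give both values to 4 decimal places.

2.0277, -0.1182

Heun on (u,v): k1 = f(t_n, state_n); k2 = f(t_n + h, state_n + h·k1); state_{n+1} = state_n + (h/2)·(k1 + k2).
0.000000: (1.300000, -0.100000)
  k1 = (2.688400, -0.047700)
  predictor → (1.891448, -0.110494)
  k2 = (3.926997, -0.117404)
  → (2.027694, -0.118161)
(u(0.22), v(0.22)) ≈ (2.0277, -0.1182)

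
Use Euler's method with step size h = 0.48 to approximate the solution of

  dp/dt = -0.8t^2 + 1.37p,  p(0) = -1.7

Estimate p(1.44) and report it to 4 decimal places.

-8.2432

Euler: p_{n+1} = p_n + h·f(t_n, p_n).
t=0.000000, p=-1.700000: f=-2.329000 → p ← -1.700000 + 0.48·(-2.329000) = -2.817920
t=0.480000, p=-2.817920: f=-4.044870 → p ← -2.817920 + 0.48·(-4.044870) = -4.759458
t=0.960000, p=-4.759458: f=-7.257737 → p ← -4.759458 + 0.48·(-7.257737) = -8.243172
p(1.44) ≈ -8.2432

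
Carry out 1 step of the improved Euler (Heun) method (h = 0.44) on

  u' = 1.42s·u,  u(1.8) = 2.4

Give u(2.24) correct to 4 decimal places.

7.3178

Heun: k1 = f(s_n, u_n); k2 = f(s_n + h, u_n + h·k1); u_{n+1} = u_n + (h/2)·(k1 + k2).
s=1.800000, u=2.400000:
  k1 = f(1.800000, 2.400000) = 6.134400
  k2 = f(2.240000, 5.099136) = 16.219332
  u ← 2.400000 + (0.44/2)·(6.134400 + 16.219332) = 7.317821
u(2.24) ≈ 7.3178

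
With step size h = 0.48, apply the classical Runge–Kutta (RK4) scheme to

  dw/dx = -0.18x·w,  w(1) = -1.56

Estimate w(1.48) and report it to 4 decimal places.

RK4: k1 = f(x_n, w_n); k2 = f(x_n + h/2, w_n + (h/2)·k1); k3 = f(x_n + h/2, w_n + (h/2)·k2); k4 = f(x_n + h, w_n + h·k3); w_{n+1} = w_n + (h/6)·(k1 + 2k2 + 2k3 + k4).
x=1.000000, w=-1.560000:
  k1 = f(1.000000, -1.560000) = 0.280800
  k2 = f(1.240000, -1.492608) = 0.333150
  k3 = f(1.240000, -1.480044) = 0.330346
  k4 = f(1.480000, -1.401434) = 0.373342
  w ← -1.560000 + (0.48/6)·(k1 + 2k2 + 2k3 + k4) = -1.401509
w(1.48) ≈ -1.4015

-1.4015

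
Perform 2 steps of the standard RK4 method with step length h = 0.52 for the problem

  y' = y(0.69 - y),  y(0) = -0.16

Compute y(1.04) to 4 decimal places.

RK4: k1 = f(s_n, y_n); k2 = f(s_n + h/2, y_n + (h/2)·k1); k3 = f(s_n + h/2, y_n + (h/2)·k2); k4 = f(s_n + h, y_n + h·k3); y_{n+1} = y_n + (h/6)·(k1 + 2k2 + 2k3 + k4).
s=0.000000, y=-0.160000:
  k1 = f(0.000000, -0.160000) = -0.136000
  k2 = f(0.260000, -0.195360) = -0.172964
  k3 = f(0.260000, -0.204971) = -0.183443
  k4 = f(0.520000, -0.255390) = -0.241443
  y ← -0.160000 + (0.52/6)·(k1 + 2k2 + 2k3 + k4) = -0.254489
s=0.520000, y=-0.254489:
  k1 = f(0.520000, -0.254489) = -0.240362
  k2 = f(0.780000, -0.316983) = -0.319197
  k3 = f(0.780000, -0.337480) = -0.346754
  k4 = f(1.040000, -0.434801) = -0.489065
  y ← -0.254489 + (0.52/6)·(k1 + 2k2 + 2k3 + k4) = -0.433137
y(1.04) ≈ -0.4331

-0.4331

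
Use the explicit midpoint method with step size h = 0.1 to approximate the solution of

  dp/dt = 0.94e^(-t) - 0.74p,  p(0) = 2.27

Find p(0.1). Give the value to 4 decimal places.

2.1942

Midpoint: k1 = f(t_n, p_n); k2 = f(t_n + h/2, p_n + (h/2)·k1); p_{n+1} = p_n + h·k2.
t=0.000000, p=2.270000:
  k1 = f(0.000000, 2.270000) = -0.739800
  k2 = f(0.050000, 2.233010) = -0.758272
  p ← 2.270000 + 0.1·(-0.758272) = 2.194173
p(0.1) ≈ 2.1942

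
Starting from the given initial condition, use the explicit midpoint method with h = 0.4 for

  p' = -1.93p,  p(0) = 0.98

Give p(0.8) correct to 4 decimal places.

Midpoint: k1 = f(t_n, p_n); k2 = f(t_n + h/2, p_n + (h/2)·k1); p_{n+1} = p_n + h·k2.
t=0.000000, p=0.980000:
  k1 = f(0.000000, 0.980000) = -1.891400
  k2 = f(0.200000, 0.601720) = -1.161320
  p ← 0.980000 + 0.4·(-1.161320) = 0.515472
t=0.400000, p=0.515472:
  k1 = f(0.400000, 0.515472) = -0.994861
  k2 = f(0.600000, 0.316500) = -0.610845
  p ← 0.515472 + 0.4·(-0.610845) = 0.271134
p(0.8) ≈ 0.2711

0.2711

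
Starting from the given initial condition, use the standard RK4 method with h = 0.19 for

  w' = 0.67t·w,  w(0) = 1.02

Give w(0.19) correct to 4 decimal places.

RK4: k1 = f(t_n, w_n); k2 = f(t_n + h/2, w_n + (h/2)·k1); k3 = f(t_n + h/2, w_n + (h/2)·k2); k4 = f(t_n + h, w_n + h·k3); w_{n+1} = w_n + (h/6)·(k1 + 2k2 + 2k3 + k4).
t=0.000000, w=1.020000:
  k1 = f(0.000000, 1.020000) = 0.000000
  k2 = f(0.095000, 1.020000) = 0.064923
  k3 = f(0.095000, 1.026168) = 0.065316
  k4 = f(0.190000, 1.032410) = 0.131426
  w ← 1.020000 + (0.19/6)·(k1 + 2k2 + 2k3 + k4) = 1.032410
w(0.19) ≈ 1.0324

1.0324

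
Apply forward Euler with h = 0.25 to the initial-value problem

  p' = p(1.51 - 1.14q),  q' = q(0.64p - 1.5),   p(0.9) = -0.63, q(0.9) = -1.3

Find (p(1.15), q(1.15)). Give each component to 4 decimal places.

Euler on (p,q): p_{n+1} = p_n + h·p', q_{n+1} = q_n + h·q'.
0.900000: (-0.630000, -1.300000); f=(-1.884960, 2.474160) → (-1.101240, -0.681460)
(p(1.15), q(1.15)) ≈ (-1.1012, -0.6815)

-1.1012, -0.6815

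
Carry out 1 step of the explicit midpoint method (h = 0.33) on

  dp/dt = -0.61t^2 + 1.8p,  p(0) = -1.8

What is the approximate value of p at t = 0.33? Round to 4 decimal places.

-3.1922

Midpoint: k1 = f(t_n, p_n); k2 = f(t_n + h/2, p_n + (h/2)·k1); p_{n+1} = p_n + h·k2.
t=0.000000, p=-1.800000:
  k1 = f(0.000000, -1.800000) = -3.240000
  k2 = f(0.165000, -2.334600) = -4.218887
  p ← -1.800000 + 0.33·(-4.218887) = -3.192233
p(0.33) ≈ -3.1922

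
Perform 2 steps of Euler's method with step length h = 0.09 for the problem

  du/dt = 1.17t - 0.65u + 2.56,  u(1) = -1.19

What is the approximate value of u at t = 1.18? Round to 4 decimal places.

Euler: u_{n+1} = u_n + h·f(t_n, u_n).
t=1.000000, u=-1.190000: f=4.503500 → u ← -1.190000 + 0.09·4.503500 = -0.784685
t=1.090000, u=-0.784685: f=4.345345 → u ← -0.784685 + 0.09·4.345345 = -0.393604
u(1.18) ≈ -0.3936

-0.3936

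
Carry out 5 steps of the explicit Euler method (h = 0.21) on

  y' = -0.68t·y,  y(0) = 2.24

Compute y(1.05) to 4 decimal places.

Euler: y_{n+1} = y_n + h·f(t_n, y_n).
t=0.000000, y=2.240000: f=0.000000 → y ← 2.240000 + 0.21·0.000000 = 2.240000
t=0.210000, y=2.240000: f=-0.319872 → y ← 2.240000 + 0.21·(-0.319872) = 2.172827
t=0.420000, y=2.172827: f=-0.620559 → y ← 2.172827 + 0.21·(-0.620559) = 2.042509
t=0.630000, y=2.042509: f=-0.875011 → y ← 2.042509 + 0.21·(-0.875011) = 1.858757
t=0.840000, y=1.858757: f=-1.061722 → y ← 1.858757 + 0.21·(-1.061722) = 1.635795
y(1.05) ≈ 1.6358

1.6358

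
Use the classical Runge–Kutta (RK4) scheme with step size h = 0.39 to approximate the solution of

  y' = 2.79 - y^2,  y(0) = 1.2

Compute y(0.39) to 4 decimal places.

RK4: k1 = f(x_n, y_n); k2 = f(x_n + h/2, y_n + (h/2)·k1); k3 = f(x_n + h/2, y_n + (h/2)·k2); k4 = f(x_n + h, y_n + h·k3); y_{n+1} = y_n + (h/6)·(k1 + 2k2 + 2k3 + k4).
x=0.000000, y=1.200000:
  k1 = f(0.000000, 1.200000) = 1.350000
  k2 = f(0.195000, 1.463250) = 0.648899
  k3 = f(0.195000, 1.326535) = 1.030304
  k4 = f(0.390000, 1.601819) = 0.224177
  y ← 1.200000 + (0.39/6)·(k1 + 2k2 + 2k3 + k4) = 1.520618
y(0.39) ≈ 1.5206

1.5206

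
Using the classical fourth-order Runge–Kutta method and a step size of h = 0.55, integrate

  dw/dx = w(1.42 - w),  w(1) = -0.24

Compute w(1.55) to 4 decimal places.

-0.6516

RK4: k1 = f(x_n, w_n); k2 = f(x_n + h/2, w_n + (h/2)·k1); k3 = f(x_n + h/2, w_n + (h/2)·k2); k4 = f(x_n + h, w_n + h·k3); w_{n+1} = w_n + (h/6)·(k1 + 2k2 + 2k3 + k4).
x=1.000000, w=-0.240000:
  k1 = f(1.000000, -0.240000) = -0.398400
  k2 = f(1.275000, -0.349560) = -0.618567
  k3 = f(1.275000, -0.410106) = -0.750538
  k4 = f(1.550000, -0.652796) = -1.353112
  w ← -0.240000 + (0.55/6)·(k1 + 2k2 + 2k3 + k4) = -0.651558
w(1.55) ≈ -0.6516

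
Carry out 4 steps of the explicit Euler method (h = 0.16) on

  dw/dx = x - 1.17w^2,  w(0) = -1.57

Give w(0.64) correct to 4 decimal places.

Euler: w_{n+1} = w_n + h·f(x_n, w_n).
x=0.000000, w=-1.570000: f=-2.883933 → w ← -1.570000 + 0.16·(-2.883933) = -2.031429
x=0.160000, w=-2.031429: f=-4.668245 → w ← -2.031429 + 0.16·(-4.668245) = -2.778348
x=0.320000, w=-2.778348: f=-8.711487 → w ← -2.778348 + 0.16·(-8.711487) = -4.172186
x=0.480000, w=-4.172186: f=-19.886353 → w ← -4.172186 + 0.16·(-19.886353) = -7.354003
w(0.64) ≈ -7.3540

-7.3540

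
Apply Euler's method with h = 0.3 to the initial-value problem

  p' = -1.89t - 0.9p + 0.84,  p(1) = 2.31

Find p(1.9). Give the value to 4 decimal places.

Euler: p_{n+1} = p_n + h·f(t_n, p_n).
t=1.000000, p=2.310000: f=-3.129000 → p ← 2.310000 + 0.3·(-3.129000) = 1.371300
t=1.300000, p=1.371300: f=-2.851170 → p ← 1.371300 + 0.3·(-2.851170) = 0.515949
t=1.600000, p=0.515949: f=-2.648354 → p ← 0.515949 + 0.3·(-2.648354) = -0.278557
p(1.9) ≈ -0.2786

-0.2786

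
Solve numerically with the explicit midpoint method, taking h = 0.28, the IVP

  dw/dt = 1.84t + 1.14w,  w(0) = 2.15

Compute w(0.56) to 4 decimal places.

4.3744

Midpoint: k1 = f(t_n, w_n); k2 = f(t_n + h/2, w_n + (h/2)·k1); w_{n+1} = w_n + h·k2.
t=0.000000, w=2.150000:
  k1 = f(0.000000, 2.150000) = 2.451000
  k2 = f(0.140000, 2.493140) = 3.099780
  w ← 2.150000 + 0.28·3.099780 = 3.017938
t=0.280000, w=3.017938:
  k1 = f(0.280000, 3.017938) = 3.955650
  k2 = f(0.420000, 3.571729) = 4.844571
  w ← 3.017938 + 0.28·4.844571 = 4.374418
w(0.56) ≈ 4.3744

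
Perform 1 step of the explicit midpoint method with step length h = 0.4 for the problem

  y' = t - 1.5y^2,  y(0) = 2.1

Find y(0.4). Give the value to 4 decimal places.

Midpoint: k1 = f(t_n, y_n); k2 = f(t_n + h/2, y_n + (h/2)·k1); y_{n+1} = y_n + h·k2.
t=0.000000, y=2.100000:
  k1 = f(0.000000, 2.100000) = -6.615000
  k2 = f(0.200000, 0.777000) = -0.705593
  y ← 2.100000 + 0.4·(-0.705593) = 1.817763
y(0.4) ≈ 1.8178

1.8178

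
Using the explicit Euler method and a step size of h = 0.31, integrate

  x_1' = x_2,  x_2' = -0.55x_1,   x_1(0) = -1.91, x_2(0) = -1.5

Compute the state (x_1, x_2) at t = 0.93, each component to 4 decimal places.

-2.9776, -0.3024

Euler on (x_1,x_2): x_1_{n+1} = x_1_n + h·x_1', x_2_{n+1} = x_2_n + h·x_2'.
0.000000: (-1.910000, -1.500000); f=(-1.500000, 1.050500) → (-2.375000, -1.174345)
0.310000: (-2.375000, -1.174345); f=(-1.174345, 1.306250) → (-2.739047, -0.769407)
0.620000: (-2.739047, -0.769407); f=(-0.769407, 1.506476) → (-2.977563, -0.302400)
(x_1(0.93), x_2(0.93)) ≈ (-2.9776, -0.3024)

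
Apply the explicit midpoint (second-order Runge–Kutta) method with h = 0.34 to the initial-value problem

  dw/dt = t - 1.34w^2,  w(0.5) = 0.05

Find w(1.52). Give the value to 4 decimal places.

0.7928

Midpoint: k1 = f(t_n, w_n); k2 = f(t_n + h/2, w_n + (h/2)·k1); w_{n+1} = w_n + h·k2.
t=0.500000, w=0.050000:
  k1 = f(0.500000, 0.050000) = 0.496650
  k2 = f(0.670000, 0.134431) = 0.645784
  w ← 0.050000 + 0.34·0.645784 = 0.269567
t=0.840000, w=0.269567:
  k1 = f(0.840000, 0.269567) = 0.742627
  k2 = f(1.010000, 0.395813) = 0.800065
  w ← 0.269567 + 0.34·0.800065 = 0.541589
t=1.180000, w=0.541589:
  k1 = f(1.180000, 0.541589) = 0.786954
  k2 = f(1.350000, 0.675371) = 0.738792
  w ← 0.541589 + 0.34·0.738792 = 0.792778
w(1.52) ≈ 0.7928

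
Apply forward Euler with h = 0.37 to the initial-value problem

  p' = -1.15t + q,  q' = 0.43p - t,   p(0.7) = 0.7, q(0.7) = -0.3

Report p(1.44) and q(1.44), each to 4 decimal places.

-0.3298, -0.7972

Euler on (p,q): p_{n+1} = p_n + h·p', q_{n+1} = q_n + h·q'.
0.700000: (0.700000, -0.300000); f=(-1.105000, -0.399000) → (0.291150, -0.447630)
1.070000: (0.291150, -0.447630); f=(-1.678130, -0.944806) → (-0.329758, -0.797208)
(p(1.44), q(1.44)) ≈ (-0.3298, -0.7972)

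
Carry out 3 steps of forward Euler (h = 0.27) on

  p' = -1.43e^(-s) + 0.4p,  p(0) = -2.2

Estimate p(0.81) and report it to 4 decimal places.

Euler: p_{n+1} = p_n + h·f(s_n, p_n).
s=0.000000, p=-2.200000: f=-2.310000 → p ← -2.200000 + 0.27·(-2.310000) = -2.823700
s=0.270000, p=-2.823700: f=-2.221113 → p ← -2.823700 + 0.27·(-2.221113) = -3.423400
s=0.540000, p=-3.423400: f=-2.202690 → p ← -3.423400 + 0.27·(-2.202690) = -4.018127
p(0.81) ≈ -4.0181

-4.0181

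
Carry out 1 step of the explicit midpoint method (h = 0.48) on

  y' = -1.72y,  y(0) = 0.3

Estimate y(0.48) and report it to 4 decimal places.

Midpoint: k1 = f(x_n, y_n); k2 = f(x_n + h/2, y_n + (h/2)·k1); y_{n+1} = y_n + h·k2.
x=0.000000, y=0.300000:
  k1 = f(0.000000, 0.300000) = -0.516000
  k2 = f(0.240000, 0.176160) = -0.302995
  y ← 0.300000 + 0.48·(-0.302995) = 0.154562
y(0.48) ≈ 0.1546

0.1546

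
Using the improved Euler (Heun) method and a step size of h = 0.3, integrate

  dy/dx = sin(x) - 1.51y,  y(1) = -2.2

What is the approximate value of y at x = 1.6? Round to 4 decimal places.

-0.5606

Heun: k1 = f(x_n, y_n); k2 = f(x_n + h, y_n + h·k1); y_{n+1} = y_n + (h/2)·(k1 + k2).
x=1.000000, y=-2.200000:
  k1 = f(1.000000, -2.200000) = 4.163471
  k2 = f(1.300000, -0.950959) = 2.399506
  y ← -2.200000 + (0.3/2)·(4.163471 + 2.399506) = -1.215553
x=1.300000, y=-1.215553:
  k1 = f(1.300000, -1.215553) = 2.799044
  k2 = f(1.600000, -0.375840) = 1.567092
  y ← -1.215553 + (0.3/2)·(2.799044 + 1.567092) = -0.560633
y(1.6) ≈ -0.5606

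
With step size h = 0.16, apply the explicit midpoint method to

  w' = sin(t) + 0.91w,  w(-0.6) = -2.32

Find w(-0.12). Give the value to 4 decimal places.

-3.8068

Midpoint: k1 = f(t_n, w_n); k2 = f(t_n + h/2, w_n + (h/2)·k1); w_{n+1} = w_n + h·k2.
t=-0.600000, w=-2.320000:
  k1 = f(-0.600000, -2.320000) = -2.675842
  k2 = f(-0.520000, -2.534067) = -2.802881
  w ← -2.320000 + 0.16·(-2.802881) = -2.768461
t=-0.440000, w=-2.768461:
  k1 = f(-0.440000, -2.768461) = -2.945239
  k2 = f(-0.360000, -3.004080) = -3.085987
  w ← -2.768461 + 0.16·(-3.085987) = -3.262219
t=-0.280000, w=-3.262219:
  k1 = f(-0.280000, -3.262219) = -3.244975
  k2 = f(-0.200000, -3.521817) = -3.403523
  w ← -3.262219 + 0.16·(-3.403523) = -3.806783
w(-0.12) ≈ -3.8068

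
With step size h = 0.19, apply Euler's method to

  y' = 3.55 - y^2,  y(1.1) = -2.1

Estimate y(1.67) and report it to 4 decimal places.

Euler: y_{n+1} = y_n + h·f(s_n, y_n).
s=1.100000, y=-2.100000: f=-0.860000 → y ← -2.100000 + 0.19·(-0.860000) = -2.263400
s=1.290000, y=-2.263400: f=-1.572980 → y ← -2.263400 + 0.19·(-1.572980) = -2.562266
s=1.480000, y=-2.562266: f=-3.015208 → y ← -2.562266 + 0.19·(-3.015208) = -3.135156
y(1.67) ≈ -3.1352

-3.1352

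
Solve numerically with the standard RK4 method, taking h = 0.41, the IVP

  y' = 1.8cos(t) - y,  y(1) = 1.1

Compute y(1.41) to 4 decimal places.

RK4: k1 = f(t_n, y_n); k2 = f(t_n + h/2, y_n + (h/2)·k1); k3 = f(t_n + h/2, y_n + (h/2)·k2); k4 = f(t_n + h, y_n + h·k3); y_{n+1} = y_n + (h/6)·(k1 + 2k2 + 2k3 + k4).
t=1.000000, y=1.100000:
  k1 = f(1.000000, 1.100000) = -0.127456
  k2 = f(1.205000, 1.073872) = -0.430024
  k3 = f(1.205000, 1.011845) = -0.367998
  k4 = f(1.410000, 0.949121) = -0.660933
  y ← 1.100000 + (0.41/6)·(k1 + 2k2 + 2k3 + k4) = 0.937064
y(1.41) ≈ 0.9371

0.9371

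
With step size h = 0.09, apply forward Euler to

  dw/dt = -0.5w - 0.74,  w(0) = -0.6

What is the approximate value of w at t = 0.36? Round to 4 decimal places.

Euler: w_{n+1} = w_n + h·f(t_n, w_n).
t=0.000000, w=-0.600000: f=-0.440000 → w ← -0.600000 + 0.09·(-0.440000) = -0.639600
t=0.090000, w=-0.639600: f=-0.420200 → w ← -0.639600 + 0.09·(-0.420200) = -0.677418
t=0.180000, w=-0.677418: f=-0.401291 → w ← -0.677418 + 0.09·(-0.401291) = -0.713534
t=0.270000, w=-0.713534: f=-0.383233 → w ← -0.713534 + 0.09·(-0.383233) = -0.748025
w(0.36) ≈ -0.7480

-0.7480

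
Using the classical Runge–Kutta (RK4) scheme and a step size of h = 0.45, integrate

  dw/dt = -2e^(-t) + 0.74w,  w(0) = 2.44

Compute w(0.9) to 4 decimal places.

2.9789

RK4: k1 = f(t_n, w_n); k2 = f(t_n + h/2, w_n + (h/2)·k1); k3 = f(t_n + h/2, w_n + (h/2)·k2); k4 = f(t_n + h, w_n + h·k3); w_{n+1} = w_n + (h/6)·(k1 + 2k2 + 2k3 + k4).
t=0.000000, w=2.440000:
  k1 = f(0.000000, 2.440000) = -0.194400
  k2 = f(0.225000, 2.396260) = 0.176200
  k3 = f(0.225000, 2.479645) = 0.237905
  k4 = f(0.450000, 2.547057) = 0.609566
  w ← 2.440000 + (0.45/6)·(k1 + 2k2 + 2k3 + k4) = 2.533253
t=0.450000, w=2.533253:
  k1 = f(0.450000, 2.533253) = 0.599351
  k2 = f(0.675000, 2.668107) = 0.956086
  k3 = f(0.675000, 2.748373) = 1.015483
  k4 = f(0.900000, 2.990220) = 1.399624
  w ← 2.533253 + (0.45/6)·(k1 + 2k2 + 2k3 + k4) = 2.978912
w(0.9) ≈ 2.9789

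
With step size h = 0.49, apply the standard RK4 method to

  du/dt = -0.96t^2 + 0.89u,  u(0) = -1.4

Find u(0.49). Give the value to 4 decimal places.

RK4: k1 = f(t_n, u_n); k2 = f(t_n + h/2, u_n + (h/2)·k1); k3 = f(t_n + h/2, u_n + (h/2)·k2); k4 = f(t_n + h, u_n + h·k3); u_{n+1} = u_n + (h/6)·(k1 + 2k2 + 2k3 + k4).
t=0.000000, u=-1.400000:
  k1 = f(0.000000, -1.400000) = -1.246000
  k2 = f(0.245000, -1.705270) = -1.575314
  k3 = f(0.245000, -1.785952) = -1.647121
  k4 = f(0.490000, -2.207089) = -2.194806
  u ← -1.400000 + (0.49/6)·(k1 + 2k2 + 2k3 + k4) = -2.207330
u(0.49) ≈ -2.2073

-2.2073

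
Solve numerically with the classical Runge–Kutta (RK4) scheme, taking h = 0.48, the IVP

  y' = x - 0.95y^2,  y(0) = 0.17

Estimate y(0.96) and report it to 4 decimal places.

0.5390

RK4: k1 = f(x_n, y_n); k2 = f(x_n + h/2, y_n + (h/2)·k1); k3 = f(x_n + h/2, y_n + (h/2)·k2); k4 = f(x_n + h, y_n + h·k3); y_{n+1} = y_n + (h/6)·(k1 + 2k2 + 2k3 + k4).
x=0.000000, y=0.170000:
  k1 = f(0.000000, 0.170000) = -0.027455
  k2 = f(0.240000, 0.163411) = 0.214632
  k3 = f(0.240000, 0.221512) = 0.193386
  k4 = f(0.480000, 0.262825) = 0.414377
  y ← 0.170000 + (0.48/6)·(k1 + 2k2 + 2k3 + k4) = 0.266237
x=0.480000, y=0.266237:
  k1 = f(0.480000, 0.266237) = 0.412662
  k2 = f(0.720000, 0.365276) = 0.593245
  k3 = f(0.720000, 0.408615) = 0.561382
  k4 = f(0.960000, 0.535700) = 0.687374
  y ← 0.266237 + (0.48/6)·(k1 + 2k2 + 2k3 + k4) = 0.538980
y(0.96) ≈ 0.5390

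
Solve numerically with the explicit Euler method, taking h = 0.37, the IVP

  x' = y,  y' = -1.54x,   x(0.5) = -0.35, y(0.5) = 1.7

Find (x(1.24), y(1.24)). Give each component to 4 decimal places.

Euler on (x,y): x_{n+1} = x_n + h·x', y_{n+1} = y_n + h·y'.
0.500000: (-0.350000, 1.700000); f=(1.700000, 0.539000) → (0.279000, 1.899430)
0.870000: (0.279000, 1.899430); f=(1.899430, -0.429660) → (0.981789, 1.740456)
(x(1.24), y(1.24)) ≈ (0.9818, 1.7405)

0.9818, 1.7405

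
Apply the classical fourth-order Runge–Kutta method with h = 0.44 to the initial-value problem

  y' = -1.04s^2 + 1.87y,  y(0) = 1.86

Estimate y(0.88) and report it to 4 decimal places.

RK4: k1 = f(s_n, y_n); k2 = f(s_n + h/2, y_n + (h/2)·k1); k3 = f(s_n + h/2, y_n + (h/2)·k2); k4 = f(s_n + h, y_n + h·k3); y_{n+1} = y_n + (h/6)·(k1 + 2k2 + 2k3 + k4).
s=0.000000, y=1.860000:
  k1 = f(0.000000, 1.860000) = 3.478200
  k2 = f(0.220000, 2.625204) = 4.858795
  k3 = f(0.220000, 2.928935) = 5.426772
  k4 = f(0.440000, 4.247780) = 7.742004
  y ← 1.860000 + (0.44/6)·(k1 + 2k2 + 2k3 + k4) = 4.191365
s=0.440000, y=4.191365:
  k1 = f(0.440000, 4.191365) = 7.636508
  k2 = f(0.660000, 5.871397) = 10.526488
  k3 = f(0.660000, 6.507192) = 11.715426
  k4 = f(0.880000, 9.346152) = 16.671929
  y ← 4.191365 + (0.44/6)·(k1 + 2k2 + 2k3 + k4) = 9.236131
y(0.88) ≈ 9.2361

9.2361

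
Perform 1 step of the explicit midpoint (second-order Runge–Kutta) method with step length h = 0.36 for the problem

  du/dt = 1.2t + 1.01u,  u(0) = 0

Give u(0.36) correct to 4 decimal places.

Midpoint: k1 = f(t_n, u_n); k2 = f(t_n + h/2, u_n + (h/2)·k1); u_{n+1} = u_n + h·k2.
t=0.000000, u=0.000000:
  k1 = f(0.000000, 0.000000) = 0.000000
  k2 = f(0.180000, 0.000000) = 0.216000
  u ← 0.000000 + 0.36·0.216000 = 0.077760
u(0.36) ≈ 0.0778

0.0778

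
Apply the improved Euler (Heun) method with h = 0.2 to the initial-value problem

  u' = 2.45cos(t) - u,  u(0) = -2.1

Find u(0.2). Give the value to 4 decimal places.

Heun: k1 = f(t_n, u_n); k2 = f(t_n + h, u_n + h·k1); u_{n+1} = u_n + (h/2)·(k1 + k2).
t=0.000000, u=-2.100000:
  k1 = f(0.000000, -2.100000) = 4.550000
  k2 = f(0.200000, -1.190000) = 3.591163
  u ← -2.100000 + (0.2/2)·(4.550000 + 3.591163) = -1.285884
u(0.2) ≈ -1.2859

-1.2859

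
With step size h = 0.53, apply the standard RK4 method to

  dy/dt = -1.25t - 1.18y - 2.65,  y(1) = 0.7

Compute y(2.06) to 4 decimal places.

RK4: k1 = f(t_n, y_n); k2 = f(t_n + h/2, y_n + (h/2)·k1); k3 = f(t_n + h/2, y_n + (h/2)·k2); k4 = f(t_n + h, y_n + h·k3); y_{n+1} = y_n + (h/6)·(k1 + 2k2 + 2k3 + k4).
t=1.000000, y=0.700000:
  k1 = f(1.000000, 0.700000) = -4.726000
  k2 = f(1.265000, -0.552390) = -3.579430
  k3 = f(1.265000, -0.248549) = -3.937962
  k4 = f(1.530000, -1.387120) = -2.925698
  y ← 0.700000 + (0.53/6)·(k1 + 2k2 + 2k3 + k4) = -1.303973
t=1.530000, y=-1.303973:
  k1 = f(1.530000, -1.303973) = -3.023812
  k2 = f(1.795000, -2.105283) = -2.409516
  k3 = f(1.795000, -1.942494) = -2.601607
  k4 = f(2.060000, -2.682824) = -2.059268
  y ← -1.303973 + (0.53/6)·(k1 + 2k2 + 2k3 + k4) = -2.638276
y(2.06) ≈ -2.6383

-2.6383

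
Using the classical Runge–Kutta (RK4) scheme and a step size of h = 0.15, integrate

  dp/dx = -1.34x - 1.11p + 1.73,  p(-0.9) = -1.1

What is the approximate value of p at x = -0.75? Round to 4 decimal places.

-0.5399

RK4: k1 = f(x_n, p_n); k2 = f(x_n + h/2, p_n + (h/2)·k1); k3 = f(x_n + h/2, p_n + (h/2)·k2); k4 = f(x_n + h, p_n + h·k3); p_{n+1} = p_n + (h/6)·(k1 + 2k2 + 2k3 + k4).
x=-0.900000, p=-1.100000:
  k1 = f(-0.900000, -1.100000) = 4.157000
  k2 = f(-0.825000, -0.788225) = 3.710430
  k3 = f(-0.825000, -0.821718) = 3.747607
  k4 = f(-0.750000, -0.537859) = 3.332023
  p ← -1.100000 + (0.15/6)·(k1 + 2k2 + 2k3 + k4) = -0.539873
p(-0.75) ≈ -0.5399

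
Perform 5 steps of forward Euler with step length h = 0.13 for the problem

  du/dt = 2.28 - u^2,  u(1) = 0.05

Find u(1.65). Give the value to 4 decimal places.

Euler: u_{n+1} = u_n + h·f(t_n, u_n).
t=1.000000, u=0.050000: f=2.277500 → u ← 0.050000 + 0.13·2.277500 = 0.346075
t=1.130000, u=0.346075: f=2.160232 → u ← 0.346075 + 0.13·2.160232 = 0.626905
t=1.260000, u=0.626905: f=1.886990 → u ← 0.626905 + 0.13·1.886990 = 0.872214
t=1.390000, u=0.872214: f=1.519243 → u ← 0.872214 + 0.13·1.519243 = 1.069715
t=1.520000, u=1.069715: f=1.135709 → u ← 1.069715 + 0.13·1.135709 = 1.217358
u(1.65) ≈ 1.2174

1.2174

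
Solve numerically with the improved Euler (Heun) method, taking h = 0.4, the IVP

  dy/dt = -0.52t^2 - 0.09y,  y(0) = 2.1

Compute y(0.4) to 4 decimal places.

Heun: k1 = f(t_n, y_n); k2 = f(t_n + h, y_n + h·k1); y_{n+1} = y_n + (h/2)·(k1 + k2).
t=0.000000, y=2.100000:
  k1 = f(0.000000, 2.100000) = -0.189000
  k2 = f(0.400000, 2.024400) = -0.265396
  y ← 2.100000 + (0.4/2)·(-0.189000 + (-0.265396)) = 2.009121
y(0.4) ≈ 2.0091

2.0091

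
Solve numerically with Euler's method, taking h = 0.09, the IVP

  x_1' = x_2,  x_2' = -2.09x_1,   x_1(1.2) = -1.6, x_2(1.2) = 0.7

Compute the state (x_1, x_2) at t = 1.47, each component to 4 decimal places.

-1.3308, 1.5622

Euler on (x_1,x_2): x_1_{n+1} = x_1_n + h·x_1', x_2_{n+1} = x_2_n + h·x_2'.
1.200000: (-1.600000, 0.700000); f=(0.700000, 3.344000) → (-1.537000, 1.000960)
1.290000: (-1.537000, 1.000960); f=(1.000960, 3.212330) → (-1.446914, 1.290070)
1.380000: (-1.446914, 1.290070); f=(1.290070, 3.024049) → (-1.330807, 1.562234)
(x_1(1.47), x_2(1.47)) ≈ (-1.3308, 1.5622)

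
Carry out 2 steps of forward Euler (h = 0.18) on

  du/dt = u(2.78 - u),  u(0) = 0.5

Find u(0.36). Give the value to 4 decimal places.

Euler: u_{n+1} = u_n + h·f(t_n, u_n).
t=0.000000, u=0.500000: f=1.140000 → u ← 0.500000 + 0.18·1.140000 = 0.705200
t=0.180000, u=0.705200: f=1.463149 → u ← 0.705200 + 0.18·1.463149 = 0.968567
u(0.36) ≈ 0.9686

0.9686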